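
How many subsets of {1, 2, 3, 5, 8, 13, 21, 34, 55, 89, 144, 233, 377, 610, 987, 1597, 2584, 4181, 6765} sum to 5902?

41

Each representation comes from the Zeckendorf form by replacing some F_k with F_{k−1} + F_{k−2} where possible.
5902 = 4181+1597+89+34+1 = 4181+1597+89+21+13+1 = 4181+987+610+89+34+1 = … (38 more), for 41 in all.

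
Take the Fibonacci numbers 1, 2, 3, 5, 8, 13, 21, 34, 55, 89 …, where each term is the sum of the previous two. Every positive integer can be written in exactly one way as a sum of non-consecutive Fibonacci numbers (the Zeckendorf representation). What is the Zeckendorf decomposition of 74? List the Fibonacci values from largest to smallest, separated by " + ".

take 55 (≤ 74); 74 − 55 = 19
take 13 (≤ 19); 19 − 13 = 6
take 5 (≤ 6); 6 − 5 = 1
take 1 (≤ 1); 1 − 1 = 0
So 74 = 55 + 13 + 5 + 1, with no two terms consecutive in the sequence.

55 + 13 + 5 + 1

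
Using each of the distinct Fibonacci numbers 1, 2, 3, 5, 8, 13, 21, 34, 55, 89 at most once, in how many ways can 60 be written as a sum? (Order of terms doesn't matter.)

6

Starting from the Zeckendorf form and repeatedly splitting a term F_k into F_{k−1} + F_{k−2} (when neither is already used) reaches every representation.
60 = 55+5 = 55+3+2 = 34+21+5 = … (3 more), for 6 in all.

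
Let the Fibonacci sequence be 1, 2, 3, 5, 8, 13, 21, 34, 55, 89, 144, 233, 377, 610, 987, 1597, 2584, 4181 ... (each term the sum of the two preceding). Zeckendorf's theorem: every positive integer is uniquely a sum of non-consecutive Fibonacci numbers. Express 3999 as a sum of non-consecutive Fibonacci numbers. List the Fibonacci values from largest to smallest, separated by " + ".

Repeatedly subtract the largest Fibonacci number that fits:
take 2584 (≤ 3999); 3999 − 2584 = 1415
take 987 (≤ 1415); 1415 − 987 = 428
take 377 (≤ 428); 428 − 377 = 51
take 34 (≤ 51); 51 − 34 = 17
take 13 (≤ 17); 17 − 13 = 4
take 3 (≤ 4); 4 − 3 = 1
take 1 (≤ 1); 1 − 1 = 0
So 3999 = 2584 + 987 + 377 + 34 + 13 + 3 + 1, with no two terms consecutive in the sequence.

2584 + 987 + 377 + 34 + 13 + 3 + 1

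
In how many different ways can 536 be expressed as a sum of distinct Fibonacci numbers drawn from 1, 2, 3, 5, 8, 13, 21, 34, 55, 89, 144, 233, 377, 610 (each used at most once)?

10

536 = 377+144+13+2 = 377+144+8+5+2 = 377+89+55+13+2 = 377+89+55+8+5+2 = 377+89+34+21+13+2 = … (5 more), for 10 in all.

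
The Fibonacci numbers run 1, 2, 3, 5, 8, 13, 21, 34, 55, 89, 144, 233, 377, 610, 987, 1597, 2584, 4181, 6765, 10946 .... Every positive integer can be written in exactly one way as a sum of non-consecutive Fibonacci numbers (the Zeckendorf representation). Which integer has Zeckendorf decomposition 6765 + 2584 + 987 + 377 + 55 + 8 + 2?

10778

6765 + 2584 + 987 + 377 + 55 + 8 + 2 = 10778.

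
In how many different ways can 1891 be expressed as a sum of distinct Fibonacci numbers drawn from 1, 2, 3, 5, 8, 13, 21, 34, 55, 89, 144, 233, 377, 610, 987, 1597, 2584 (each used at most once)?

Starting from the Zeckendorf form and repeatedly splitting a term F_k into F_{k−1} + F_{k−2} (when neither is already used) reaches every representation.
1891 = 1597+233+55+5+1 = 1597+233+55+3+2+1 = 1597+233+34+21+5+1 = 1597+144+89+55+5+1 = … (26 more), for 30 in all.

30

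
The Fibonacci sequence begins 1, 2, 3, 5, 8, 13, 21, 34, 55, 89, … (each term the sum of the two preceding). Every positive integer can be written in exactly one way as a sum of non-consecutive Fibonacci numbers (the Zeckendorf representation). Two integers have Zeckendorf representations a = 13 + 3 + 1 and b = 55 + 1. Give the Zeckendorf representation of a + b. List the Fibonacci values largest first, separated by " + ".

55 + 13 + 5

The two numbers are 17 and 56, so their sum is 73.
55 ≤ 73 < 89, so take 55; remainder 18
13 ≤ 18 < 21, so take 13; remainder 5
5 ≤ 5 < 8, so take 5; remainder 0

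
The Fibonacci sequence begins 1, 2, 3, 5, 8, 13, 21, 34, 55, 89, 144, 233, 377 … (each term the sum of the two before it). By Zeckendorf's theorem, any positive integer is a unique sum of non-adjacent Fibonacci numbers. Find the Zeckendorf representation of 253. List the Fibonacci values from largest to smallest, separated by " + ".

Greedy algorithm:
253: greatest Fibonacci not exceeding it is 233, leaving 20
20: greatest Fibonacci not exceeding it is 13, leaving 7
7: greatest Fibonacci not exceeding it is 5, leaving 2
2: greatest Fibonacci not exceeding it is 2, leaving 0
So 253 = 233 + 13 + 5 + 2, with no two terms consecutive in the sequence.

233 + 13 + 5 + 2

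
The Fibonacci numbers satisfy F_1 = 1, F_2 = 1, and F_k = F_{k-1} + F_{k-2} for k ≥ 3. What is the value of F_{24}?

46368

Iterating the recurrence up to F_{19} = 4181 and F_{18} = 2584:
F_{20} = F_{19} + F_{18} = 4181 + 2584 = 6765
F_{21} = F_{20} + F_{19} = 6765 + 4181 = 10946
F_{22} = F_{21} + F_{20} = 10946 + 6765 = 17711
F_{23} = F_{22} + F_{21} = 17711 + 10946 = 28657
F_{24} = F_{23} + F_{22} = 28657 + 17711 = 46368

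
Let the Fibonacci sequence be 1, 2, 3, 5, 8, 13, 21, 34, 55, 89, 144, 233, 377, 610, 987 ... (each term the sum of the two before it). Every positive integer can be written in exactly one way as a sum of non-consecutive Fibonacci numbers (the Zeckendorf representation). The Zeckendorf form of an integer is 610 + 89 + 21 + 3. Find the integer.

723

610 + 89 + 21 + 3 = 723.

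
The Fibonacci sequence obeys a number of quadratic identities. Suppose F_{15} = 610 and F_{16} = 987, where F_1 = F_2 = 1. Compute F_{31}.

1346269

By F_{2k+1} = F_k² + F_{k+1}²: F_{31} = 610² + 987² = 372100 + 974169 = 1346269.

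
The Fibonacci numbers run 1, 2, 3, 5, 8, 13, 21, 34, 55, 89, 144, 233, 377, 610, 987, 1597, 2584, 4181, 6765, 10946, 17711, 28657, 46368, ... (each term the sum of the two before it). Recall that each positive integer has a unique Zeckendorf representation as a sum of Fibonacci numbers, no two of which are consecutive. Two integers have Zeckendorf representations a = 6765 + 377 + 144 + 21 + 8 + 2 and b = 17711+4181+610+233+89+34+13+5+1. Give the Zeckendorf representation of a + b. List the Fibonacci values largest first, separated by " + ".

The two numbers are 7317 and 22877, so their sum is 30194.
take 28657 (≤ 30194); 30194 − 28657 = 1537
take 987 (≤ 1537); 1537 − 987 = 550
take 377 (≤ 550); 550 − 377 = 173
take 144 (≤ 173); 173 − 144 = 29
take 21 (≤ 29); 29 − 21 = 8
take 8 (≤ 8); 8 − 8 = 0

28657 + 987 + 377 + 144 + 21 + 8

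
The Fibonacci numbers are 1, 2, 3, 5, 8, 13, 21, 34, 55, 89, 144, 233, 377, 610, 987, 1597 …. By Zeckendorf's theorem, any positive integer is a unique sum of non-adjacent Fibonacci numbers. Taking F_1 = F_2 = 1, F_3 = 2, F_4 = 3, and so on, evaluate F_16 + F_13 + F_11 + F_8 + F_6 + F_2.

1339

F_16 + F_13 + F_11 + F_8 + F_6 + F_2 = 987 + 233 + 89 + 21 + 8 + 1 = 1339.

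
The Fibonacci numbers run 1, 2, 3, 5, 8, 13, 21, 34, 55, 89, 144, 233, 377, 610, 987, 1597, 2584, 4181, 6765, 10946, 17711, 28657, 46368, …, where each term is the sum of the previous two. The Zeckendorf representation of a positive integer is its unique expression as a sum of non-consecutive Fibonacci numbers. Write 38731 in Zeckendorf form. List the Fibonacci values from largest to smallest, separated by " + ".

Greedy algorithm:
take 28657 (≤ 38731); 38731 − 28657 = 10074
take 6765 (≤ 10074); 10074 − 6765 = 3309
take 2584 (≤ 3309); 3309 − 2584 = 725
take 610 (≤ 725); 725 − 610 = 115
take 89 (≤ 115); 115 − 89 = 26
take 21 (≤ 26); 26 − 21 = 5
take 5 (≤ 5); 5 − 5 = 0
So 38731 = 28657 + 6765 + 2584 + 610 + 89 + 21 + 5, with no two terms consecutive in the sequence.

28657 + 6765 + 2584 + 610 + 89 + 21 + 5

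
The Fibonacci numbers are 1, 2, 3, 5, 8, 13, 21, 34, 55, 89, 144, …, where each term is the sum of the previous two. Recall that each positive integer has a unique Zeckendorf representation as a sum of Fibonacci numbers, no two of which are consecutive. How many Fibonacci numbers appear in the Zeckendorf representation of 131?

3

take 89 (≤ 131); 131 − 89 = 42
take 34 (≤ 42); 42 − 34 = 8
take 8 (≤ 8); 8 − 8 = 0
131 = 89 + 34 + 8, which has 3 terms.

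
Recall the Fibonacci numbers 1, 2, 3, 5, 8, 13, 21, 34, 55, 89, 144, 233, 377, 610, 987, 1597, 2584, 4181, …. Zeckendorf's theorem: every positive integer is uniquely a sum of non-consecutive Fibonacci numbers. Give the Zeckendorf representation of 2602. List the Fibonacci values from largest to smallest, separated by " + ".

2584 + 13 + 5

take 2584 (≤ 2602); 2602 − 2584 = 18
take 13 (≤ 18); 18 − 13 = 5
take 5 (≤ 5); 5 − 5 = 0
So 2602 = 2584 + 13 + 5, with no two terms consecutive in the sequence.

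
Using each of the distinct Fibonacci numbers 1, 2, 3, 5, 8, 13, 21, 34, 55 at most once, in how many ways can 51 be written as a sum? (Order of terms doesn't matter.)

51 = 34+13+3+1 = 34+8+5+3+1 = 21+13+8+5+3+1 — 3 representations.

3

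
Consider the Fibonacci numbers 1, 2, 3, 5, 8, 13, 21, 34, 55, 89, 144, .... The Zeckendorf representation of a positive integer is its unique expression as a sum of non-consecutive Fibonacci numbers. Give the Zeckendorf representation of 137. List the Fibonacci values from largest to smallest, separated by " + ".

89 + 34 + 13 + 1

137 − 89 = 48
48 − 34 = 14
14 − 13 = 1
1 − 1 = 0
So 137 = 89 + 34 + 13 + 1, with no two terms consecutive in the sequence.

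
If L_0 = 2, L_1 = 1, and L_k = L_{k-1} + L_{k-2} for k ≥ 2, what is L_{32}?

4870847

Iterating the recurrence up to L_{28} = 710647 and L_{27} = 439204:
L_{29} = L_{28} + L_{27} = 710647 + 439204 = 1149851
L_{30} = L_{29} + L_{28} = 1149851 + 710647 = 1860498
L_{31} = L_{30} + L_{29} = 1860498 + 1149851 = 3010349
L_{32} = L_{31} + L_{30} = 3010349 + 1860498 = 4870847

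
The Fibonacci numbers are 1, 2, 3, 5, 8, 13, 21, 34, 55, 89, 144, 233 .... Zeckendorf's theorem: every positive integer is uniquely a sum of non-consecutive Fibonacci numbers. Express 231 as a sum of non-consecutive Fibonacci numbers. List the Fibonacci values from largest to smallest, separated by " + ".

144 + 55 + 21 + 8 + 3

Greedy algorithm:
231: greatest Fibonacci not exceeding it is 144, leaving 87
87: greatest Fibonacci not exceeding it is 55, leaving 32
32: greatest Fibonacci not exceeding it is 21, leaving 11
11: greatest Fibonacci not exceeding it is 8, leaving 3
3: greatest Fibonacci not exceeding it is 3, leaving 0
So 231 = 144 + 55 + 21 + 8 + 3, with no two terms consecutive in the sequence.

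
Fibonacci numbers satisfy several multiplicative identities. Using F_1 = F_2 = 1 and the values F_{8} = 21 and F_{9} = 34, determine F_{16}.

By the doubling identity F_{2k} = F_k(2F_{k+1} − F_k): F_{16} = 21·(2·34 − 21) = 21·47 = 987.

987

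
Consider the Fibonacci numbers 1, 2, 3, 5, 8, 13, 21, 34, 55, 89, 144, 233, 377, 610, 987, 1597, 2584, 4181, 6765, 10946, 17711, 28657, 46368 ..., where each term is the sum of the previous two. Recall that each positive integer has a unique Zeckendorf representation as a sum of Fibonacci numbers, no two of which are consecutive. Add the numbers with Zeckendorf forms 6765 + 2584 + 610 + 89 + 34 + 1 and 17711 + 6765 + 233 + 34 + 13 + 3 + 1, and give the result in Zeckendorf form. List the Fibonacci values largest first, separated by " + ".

28657 + 4181 + 1597 + 377 + 21 + 8 + 2

The two numbers are 10083 and 24760, so their sum is 34843.
Repeatedly subtract the largest Fibonacci number that fits:
34843: greatest Fibonacci not exceeding it is 28657, leaving 6186
6186: greatest Fibonacci not exceeding it is 4181, leaving 2005
2005: greatest Fibonacci not exceeding it is 1597, leaving 408
408: greatest Fibonacci not exceeding it is 377, leaving 31
31: greatest Fibonacci not exceeding it is 21, leaving 10
10: greatest Fibonacci not exceeding it is 8, leaving 2
2: greatest Fibonacci not exceeding it is 2, leaving 0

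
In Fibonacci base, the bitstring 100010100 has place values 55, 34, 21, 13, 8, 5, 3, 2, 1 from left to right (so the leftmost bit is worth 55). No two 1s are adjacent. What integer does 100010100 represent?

Summing the place values of the 1 bits: 55 + 8 + 3 = 66.

66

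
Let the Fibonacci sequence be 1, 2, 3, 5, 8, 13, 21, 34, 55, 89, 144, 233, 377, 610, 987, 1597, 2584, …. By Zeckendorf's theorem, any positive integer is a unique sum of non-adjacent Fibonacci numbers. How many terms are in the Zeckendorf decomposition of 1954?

Greedily peel off the largest Fibonacci term at each step:
subtract 1597 from 1954: 357 remains
subtract 233 from 357: 124 remains
subtract 89 from 124: 35 remains
subtract 34 from 35: 1 remains
subtract 1 from 1: 0 remains
1954 = 1597 + 233 + 89 + 34 + 1, which has 5 terms.

5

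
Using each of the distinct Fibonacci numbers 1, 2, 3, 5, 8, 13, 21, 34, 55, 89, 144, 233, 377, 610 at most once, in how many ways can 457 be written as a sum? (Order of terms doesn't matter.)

457 = 377+55+21+3+1 = 377+55+13+8+3+1 = 233+144+55+21+3+1 = 377+34+21+13+8+3+1 = … (3 more), for 7 in all.

7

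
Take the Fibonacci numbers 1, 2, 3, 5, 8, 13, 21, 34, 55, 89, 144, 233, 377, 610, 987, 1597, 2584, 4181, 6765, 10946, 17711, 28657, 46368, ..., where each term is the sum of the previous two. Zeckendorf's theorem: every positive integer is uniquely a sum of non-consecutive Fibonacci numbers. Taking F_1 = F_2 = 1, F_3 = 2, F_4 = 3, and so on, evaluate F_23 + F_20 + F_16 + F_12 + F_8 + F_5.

36579

F_23 + F_20 + F_16 + F_12 + F_8 + F_5 = 28657 + 6765 + 987 + 144 + 21 + 5 = 36579.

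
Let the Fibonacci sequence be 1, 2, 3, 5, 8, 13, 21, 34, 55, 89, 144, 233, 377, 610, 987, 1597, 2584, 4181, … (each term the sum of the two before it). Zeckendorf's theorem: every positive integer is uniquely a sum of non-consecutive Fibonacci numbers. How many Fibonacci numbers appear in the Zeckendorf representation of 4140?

2584 ≤ 4140 < 4181, so take 2584; remainder 1556
987 ≤ 1556 < 1597, so take 987; remainder 569
377 ≤ 569 < 610, so take 377; remainder 192
144 ≤ 192 < 233, so take 144; remainder 48
34 ≤ 48 < 55, so take 34; remainder 14
13 ≤ 14 < 21, so take 13; remainder 1
1 ≤ 1 < 2, so take 1; remainder 0
4140 = 2584 + 987 + 377 + 144 + 34 + 13 + 1, which has 7 terms.

7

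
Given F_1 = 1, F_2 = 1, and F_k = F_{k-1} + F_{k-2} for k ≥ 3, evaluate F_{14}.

Iterating the recurrence up to F_{10} = 55 and F_{9} = 34:
F_{11} = F_{10} + F_{9} = 55 + 34 = 89
F_{12} = F_{11} + F_{10} = 89 + 55 = 144
F_{13} = F_{12} + F_{11} = 144 + 89 = 233
F_{14} = F_{13} + F_{12} = 233 + 144 = 377

377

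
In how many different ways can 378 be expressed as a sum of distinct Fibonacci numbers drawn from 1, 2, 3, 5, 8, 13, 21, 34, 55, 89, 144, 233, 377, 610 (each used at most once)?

6

378 = 377+1 = 233+144+1 = 233+89+55+1 = … (3 more), for 6 in all.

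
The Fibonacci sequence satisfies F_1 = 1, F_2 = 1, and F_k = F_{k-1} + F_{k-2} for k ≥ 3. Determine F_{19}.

4181

Iterating the recurrence up to F_{11} = 89 and F_{10} = 55:
F_{12} = F_{11} + F_{10} = 89 + 55 = 144
F_{13} = F_{12} + F_{11} = 144 + 89 = 233
F_{14} = F_{13} + F_{12} = 233 + 144 = 377
F_{15} = F_{14} + F_{13} = 377 + 233 = 610
F_{16} = F_{15} + F_{14} = 610 + 377 = 987
F_{17} = F_{16} + F_{15} = 987 + 610 = 1597
F_{18} = F_{17} + F_{16} = 1597 + 987 = 2584
F_{19} = F_{18} + F_{17} = 2584 + 1597 = 4181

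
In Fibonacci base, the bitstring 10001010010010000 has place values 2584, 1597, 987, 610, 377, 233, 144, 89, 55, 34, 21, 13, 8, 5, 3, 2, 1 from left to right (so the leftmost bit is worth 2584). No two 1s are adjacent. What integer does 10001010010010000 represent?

3147

Summing the place values of the 1 bits: 2584 + 377 + 144 + 34 + 8 = 3147.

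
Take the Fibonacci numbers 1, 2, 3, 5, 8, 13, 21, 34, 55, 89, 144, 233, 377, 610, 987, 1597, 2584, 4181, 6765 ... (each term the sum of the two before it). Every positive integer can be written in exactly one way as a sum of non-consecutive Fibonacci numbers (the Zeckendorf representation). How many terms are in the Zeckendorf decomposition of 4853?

Greedily peel off the largest Fibonacci term at each step:
4853: greatest Fibonacci not exceeding it is 4181, leaving 672
672: greatest Fibonacci not exceeding it is 610, leaving 62
62: greatest Fibonacci not exceeding it is 55, leaving 7
7: greatest Fibonacci not exceeding it is 5, leaving 2
2: greatest Fibonacci not exceeding it is 2, leaving 0
4853 = 4181 + 610 + 55 + 5 + 2, which has 5 terms.

5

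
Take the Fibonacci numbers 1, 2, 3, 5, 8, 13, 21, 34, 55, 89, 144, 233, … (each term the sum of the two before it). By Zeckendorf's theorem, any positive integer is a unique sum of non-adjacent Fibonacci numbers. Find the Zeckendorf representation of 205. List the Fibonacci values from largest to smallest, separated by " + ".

144 ≤ 205 < 233, so take 144; remainder 61
55 ≤ 61 < 89, so take 55; remainder 6
5 ≤ 6 < 8, so take 5; remainder 1
1 ≤ 1 < 2, so take 1; remainder 0
So 205 = 144 + 55 + 5 + 1, with no two terms consecutive in the sequence.

144 + 55 + 5 + 1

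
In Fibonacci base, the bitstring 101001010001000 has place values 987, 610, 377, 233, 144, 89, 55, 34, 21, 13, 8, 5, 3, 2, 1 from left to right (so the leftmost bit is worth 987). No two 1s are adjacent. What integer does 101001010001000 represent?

1492

Summing the place values of the 1 bits: 987 + 377 + 89 + 34 + 5 = 1492.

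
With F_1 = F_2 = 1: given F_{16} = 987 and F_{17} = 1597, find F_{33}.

3524578

By F_{2k+1} = F_k² + F_{k+1}²: F_{33} = 987² + 1597² = 974169 + 2550409 = 3524578.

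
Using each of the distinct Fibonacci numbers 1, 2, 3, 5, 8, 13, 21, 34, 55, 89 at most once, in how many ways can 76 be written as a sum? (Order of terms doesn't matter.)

76 = 55+21 = 55+13+8 = 55+13+5+3 = 34+21+13+8 = … (3 more), for 7 in all.

7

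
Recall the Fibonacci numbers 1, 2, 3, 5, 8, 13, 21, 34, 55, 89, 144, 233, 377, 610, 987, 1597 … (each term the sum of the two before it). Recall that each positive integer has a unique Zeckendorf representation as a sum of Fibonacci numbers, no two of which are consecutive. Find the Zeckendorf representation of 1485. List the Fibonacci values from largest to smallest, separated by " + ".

take 987 (≤ 1485); 1485 − 987 = 498
take 377 (≤ 498); 498 − 377 = 121
take 89 (≤ 121); 121 − 89 = 32
take 21 (≤ 32); 32 − 21 = 11
take 8 (≤ 11); 11 − 8 = 3
take 3 (≤ 3); 3 − 3 = 0
So 1485 = 987 + 377 + 89 + 21 + 8 + 3, with no two terms consecutive in the sequence.

987 + 377 + 89 + 21 + 8 + 3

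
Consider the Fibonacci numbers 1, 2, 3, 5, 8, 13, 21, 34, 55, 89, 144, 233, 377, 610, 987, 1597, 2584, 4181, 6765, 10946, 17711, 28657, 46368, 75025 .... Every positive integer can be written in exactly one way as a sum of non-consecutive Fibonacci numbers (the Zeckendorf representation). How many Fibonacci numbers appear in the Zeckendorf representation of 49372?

6

Greedy algorithm:
46368 ≤ 49372 < 75025, so take 46368; remainder 3004
2584 ≤ 3004 < 4181, so take 2584; remainder 420
377 ≤ 420 < 610, so take 377; remainder 43
34 ≤ 43 < 55, so take 34; remainder 9
8 ≤ 9 < 13, so take 8; remainder 1
1 ≤ 1 < 2, so take 1; remainder 0
49372 = 46368 + 2584 + 377 + 34 + 8 + 1, which has 6 terms.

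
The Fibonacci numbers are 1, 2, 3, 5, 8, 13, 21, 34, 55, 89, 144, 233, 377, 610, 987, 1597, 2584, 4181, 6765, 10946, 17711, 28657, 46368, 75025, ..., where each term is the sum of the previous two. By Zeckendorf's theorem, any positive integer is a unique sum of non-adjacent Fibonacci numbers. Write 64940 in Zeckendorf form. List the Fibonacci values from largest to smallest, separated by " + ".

46368 + 17711 + 610 + 233 + 13 + 5

Greedy algorithm:
64940 − 46368 = 18572
18572 − 17711 = 861
861 − 610 = 251
251 − 233 = 18
18 − 13 = 5
5 − 5 = 0
So 64940 = 46368 + 17711 + 610 + 233 + 13 + 5, with no two terms consecutive in the sequence.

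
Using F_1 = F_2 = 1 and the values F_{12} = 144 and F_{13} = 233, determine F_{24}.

By the doubling identity F_{2k} = F_k(2F_{k+1} − F_k): F_{24} = 144·(2·233 − 144) = 144·322 = 46368.

46368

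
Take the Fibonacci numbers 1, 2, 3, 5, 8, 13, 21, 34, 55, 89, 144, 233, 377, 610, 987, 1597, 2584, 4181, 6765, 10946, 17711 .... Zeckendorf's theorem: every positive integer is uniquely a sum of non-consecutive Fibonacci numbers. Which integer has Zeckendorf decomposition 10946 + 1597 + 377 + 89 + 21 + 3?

10946 + 1597 + 377 + 89 + 21 + 3 = 13033.

13033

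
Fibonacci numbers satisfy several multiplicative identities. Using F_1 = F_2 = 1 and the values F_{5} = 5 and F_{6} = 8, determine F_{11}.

By F_{2k+1} = F_k² + F_{k+1}²: F_{11} = 5² + 8² = 25 + 64 = 89.

89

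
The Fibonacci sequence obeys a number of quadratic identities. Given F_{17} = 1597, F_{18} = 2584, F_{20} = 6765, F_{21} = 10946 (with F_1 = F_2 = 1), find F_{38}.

By the addition formula F_{m+n} = F_m F_{n+1} + F_{m−1} F_n with m=18, n=20: F_{38} = 2584·10946 + 1597·6765 = 28284464 + 10803705 = 39088169.

39088169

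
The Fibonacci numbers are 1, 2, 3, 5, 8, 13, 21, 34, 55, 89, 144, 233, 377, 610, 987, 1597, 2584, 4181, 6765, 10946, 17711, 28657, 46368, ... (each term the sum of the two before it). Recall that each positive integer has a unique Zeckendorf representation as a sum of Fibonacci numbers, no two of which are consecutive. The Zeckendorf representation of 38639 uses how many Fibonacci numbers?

38639: greatest Fibonacci not exceeding it is 28657, leaving 9982
9982: greatest Fibonacci not exceeding it is 6765, leaving 3217
3217: greatest Fibonacci not exceeding it is 2584, leaving 633
633: greatest Fibonacci not exceeding it is 610, leaving 23
23: greatest Fibonacci not exceeding it is 21, leaving 2
2: greatest Fibonacci not exceeding it is 2, leaving 0
38639 = 28657 + 6765 + 2584 + 610 + 21 + 2, which has 6 terms.

6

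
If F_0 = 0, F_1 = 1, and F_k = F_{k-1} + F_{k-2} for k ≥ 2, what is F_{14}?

377

Iterating the recurrence up to F_{8} = 21 and F_{7} = 13:
F_{9} = F_{8} + F_{7} = 21 + 13 = 34
F_{10} = F_{9} + F_{8} = 34 + 21 = 55
F_{11} = F_{10} + F_{9} = 55 + 34 = 89
F_{12} = F_{11} + F_{10} = 89 + 55 = 144
F_{13} = F_{12} + F_{11} = 144 + 89 = 233
F_{14} = F_{13} + F_{12} = 233 + 144 = 377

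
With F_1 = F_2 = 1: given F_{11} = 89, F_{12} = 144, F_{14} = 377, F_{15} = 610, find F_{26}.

121393

By the addition formula F_{m+n} = F_m F_{n+1} + F_{m−1} F_n with m=12, n=14: F_{26} = 144·610 + 89·377 = 87840 + 33553 = 121393.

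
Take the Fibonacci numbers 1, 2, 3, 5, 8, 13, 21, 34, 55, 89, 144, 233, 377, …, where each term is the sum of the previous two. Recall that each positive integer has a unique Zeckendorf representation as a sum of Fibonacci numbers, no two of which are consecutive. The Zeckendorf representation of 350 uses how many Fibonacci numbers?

5

take 233 (≤ 350); 350 − 233 = 117
take 89 (≤ 117); 117 − 89 = 28
take 21 (≤ 28); 28 − 21 = 7
take 5 (≤ 7); 7 − 5 = 2
take 2 (≤ 2); 2 − 2 = 0
350 = 233 + 89 + 21 + 5 + 2, which has 5 terms.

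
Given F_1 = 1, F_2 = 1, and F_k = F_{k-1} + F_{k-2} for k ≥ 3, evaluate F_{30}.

Iterating the recurrence up to F_{23} = 28657 and F_{22} = 17711:
F_{24} = F_{23} + F_{22} = 28657 + 17711 = 46368
F_{25} = F_{24} + F_{23} = 46368 + 28657 = 75025
F_{26} = F_{25} + F_{24} = 75025 + 46368 = 121393
F_{27} = F_{26} + F_{25} = 121393 + 75025 = 196418
F_{28} = F_{27} + F_{26} = 196418 + 121393 = 317811
F_{29} = F_{28} + F_{27} = 317811 + 196418 = 514229
F_{30} = F_{29} + F_{28} = 514229 + 317811 = 832040

832040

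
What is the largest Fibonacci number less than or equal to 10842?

6765 ≤ 10842 < 10946, so the largest Fibonacci number not exceeding 10842 is 6765.

6765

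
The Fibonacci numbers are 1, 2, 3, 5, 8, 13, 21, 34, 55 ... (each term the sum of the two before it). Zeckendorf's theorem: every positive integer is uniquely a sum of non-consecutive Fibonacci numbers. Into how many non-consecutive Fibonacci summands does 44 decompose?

3

Greedily peel off the largest Fibonacci term at each step:
largest Fibonacci ≤ 44 is 34; 44 − 34 = 10
largest Fibonacci ≤ 10 is 8; 10 − 8 = 2
largest Fibonacci ≤ 2 is 2; 2 − 2 = 0
44 = 34 + 8 + 2, which has 3 terms.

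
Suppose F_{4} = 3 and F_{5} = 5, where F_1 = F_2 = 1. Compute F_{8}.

21

By the doubling identity F_{2k} = F_k(2F_{k+1} − F_k): F_{8} = 3·(2·5 − 3) = 3·7 = 21.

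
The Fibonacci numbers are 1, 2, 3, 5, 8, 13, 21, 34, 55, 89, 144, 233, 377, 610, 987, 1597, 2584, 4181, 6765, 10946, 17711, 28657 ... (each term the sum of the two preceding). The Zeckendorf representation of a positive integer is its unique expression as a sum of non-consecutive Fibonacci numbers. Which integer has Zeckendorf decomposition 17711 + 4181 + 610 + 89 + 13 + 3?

22607

17711 + 4181 + 610 + 89 + 13 + 3 = 22607.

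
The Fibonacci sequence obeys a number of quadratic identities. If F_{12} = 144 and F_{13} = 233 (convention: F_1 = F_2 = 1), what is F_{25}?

By F_{2k+1} = F_k² + F_{k+1}²: F_{25} = 144² + 233² = 20736 + 54289 = 75025.

75025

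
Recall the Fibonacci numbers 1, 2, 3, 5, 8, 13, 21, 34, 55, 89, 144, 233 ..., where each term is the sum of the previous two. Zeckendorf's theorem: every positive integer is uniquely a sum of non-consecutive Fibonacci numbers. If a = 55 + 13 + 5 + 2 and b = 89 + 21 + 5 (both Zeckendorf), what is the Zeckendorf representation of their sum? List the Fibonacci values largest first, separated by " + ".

The two numbers are 75 and 115, so their sum is 190.
190: greatest Fibonacci not exceeding it is 144, leaving 46
46: greatest Fibonacci not exceeding it is 34, leaving 12
12: greatest Fibonacci not exceeding it is 8, leaving 4
4: greatest Fibonacci not exceeding it is 3, leaving 1
1: greatest Fibonacci not exceeding it is 1, leaving 0

144 + 34 + 8 + 3 + 1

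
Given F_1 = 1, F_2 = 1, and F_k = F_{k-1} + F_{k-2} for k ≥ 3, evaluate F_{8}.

21

Iterating the recurrence up to F_{3} = 2 and F_{2} = 1:
F_{4} = F_{3} + F_{2} = 2 + 1 = 3
F_{5} = F_{4} + F_{3} = 3 + 2 = 5
F_{6} = F_{5} + F_{4} = 5 + 3 = 8
F_{7} = F_{6} + F_{5} = 8 + 5 = 13
F_{8} = F_{7} + F_{6} = 13 + 8 = 21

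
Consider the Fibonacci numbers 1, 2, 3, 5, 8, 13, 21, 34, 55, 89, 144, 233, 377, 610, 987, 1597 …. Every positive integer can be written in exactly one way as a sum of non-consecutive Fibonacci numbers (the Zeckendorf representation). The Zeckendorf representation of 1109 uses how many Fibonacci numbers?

987 ≤ 1109 < 1597, so take 987; remainder 122
89 ≤ 122 < 144, so take 89; remainder 33
21 ≤ 33 < 34, so take 21; remainder 12
8 ≤ 12 < 13, so take 8; remainder 4
3 ≤ 4 < 5, so take 3; remainder 1
1 ≤ 1 < 2, so take 1; remainder 0
1109 = 987 + 89 + 21 + 8 + 3 + 1, which has 6 terms.

6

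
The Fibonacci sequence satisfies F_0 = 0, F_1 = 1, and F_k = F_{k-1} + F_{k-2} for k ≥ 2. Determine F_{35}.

Iterating the recurrence up to F_{29} = 514229 and F_{28} = 317811:
F_{30} = F_{29} + F_{28} = 514229 + 317811 = 832040
F_{31} = F_{30} + F_{29} = 832040 + 514229 = 1346269
F_{32} = F_{31} + F_{30} = 1346269 + 832040 = 2178309
F_{33} = F_{32} + F_{31} = 2178309 + 1346269 = 3524578
F_{34} = F_{33} + F_{32} = 3524578 + 2178309 = 5702887
F_{35} = F_{34} + F_{33} = 5702887 + 3524578 = 9227465

9227465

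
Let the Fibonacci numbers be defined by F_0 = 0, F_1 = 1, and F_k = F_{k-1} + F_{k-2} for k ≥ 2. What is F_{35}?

9227465

Iterating the recurrence up to F_{27} = 196418 and F_{26} = 121393:
F_{28} = F_{27} + F_{26} = 196418 + 121393 = 317811
F_{29} = F_{28} + F_{27} = 317811 + 196418 = 514229
F_{30} = F_{29} + F_{28} = 514229 + 317811 = 832040
F_{31} = F_{30} + F_{29} = 832040 + 514229 = 1346269
F_{32} = F_{31} + F_{30} = 1346269 + 832040 = 2178309
F_{33} = F_{32} + F_{31} = 2178309 + 1346269 = 3524578
F_{34} = F_{33} + F_{32} = 3524578 + 2178309 = 5702887
F_{35} = F_{34} + F_{33} = 5702887 + 3524578 = 9227465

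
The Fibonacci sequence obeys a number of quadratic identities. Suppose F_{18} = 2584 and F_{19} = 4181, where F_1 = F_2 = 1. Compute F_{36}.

14930352

By the doubling identity F_{2k} = F_k(2F_{k+1} − F_k): F_{36} = 2584·(2·4181 − 2584) = 2584·5778 = 14930352.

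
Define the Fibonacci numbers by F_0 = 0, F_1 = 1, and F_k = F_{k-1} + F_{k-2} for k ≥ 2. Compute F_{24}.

Iterating the recurrence up to F_{20} = 6765 and F_{19} = 4181:
F_{21} = F_{20} + F_{19} = 6765 + 4181 = 10946
F_{22} = F_{21} + F_{20} = 10946 + 6765 = 17711
F_{23} = F_{22} + F_{21} = 17711 + 10946 = 28657
F_{24} = F_{23} + F_{22} = 28657 + 17711 = 46368

46368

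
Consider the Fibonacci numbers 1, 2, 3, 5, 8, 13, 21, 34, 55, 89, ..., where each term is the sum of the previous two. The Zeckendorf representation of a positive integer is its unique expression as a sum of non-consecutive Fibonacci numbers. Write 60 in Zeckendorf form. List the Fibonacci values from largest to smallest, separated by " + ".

Greedily peel off the largest Fibonacci term at each step:
60 − 55 = 5
5 − 5 = 0
So 60 = 55 + 5, with no two terms consecutive in the sequence.

55 + 5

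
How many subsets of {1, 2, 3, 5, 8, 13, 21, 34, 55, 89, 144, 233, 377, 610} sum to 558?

Starting from the Zeckendorf form and repeatedly splitting a term F_k into F_{k−1} + F_{k−2} (when neither is already used) reaches every representation.
558 = 377+144+34+3 = 377+144+34+2+1 = 377+144+21+13+3 = … (15 more), for 18 in all.

18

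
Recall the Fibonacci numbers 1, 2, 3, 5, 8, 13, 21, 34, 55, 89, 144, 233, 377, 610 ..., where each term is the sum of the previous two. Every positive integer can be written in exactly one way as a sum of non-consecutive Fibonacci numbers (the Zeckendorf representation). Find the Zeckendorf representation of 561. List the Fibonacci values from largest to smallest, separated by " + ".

377 + 144 + 34 + 5 + 1

take 377 (≤ 561); 561 − 377 = 184
take 144 (≤ 184); 184 − 144 = 40
take 34 (≤ 40); 40 − 34 = 6
take 5 (≤ 6); 6 − 5 = 1
take 1 (≤ 1); 1 − 1 = 0
So 561 = 377 + 144 + 34 + 5 + 1, with no two terms consecutive in the sequence.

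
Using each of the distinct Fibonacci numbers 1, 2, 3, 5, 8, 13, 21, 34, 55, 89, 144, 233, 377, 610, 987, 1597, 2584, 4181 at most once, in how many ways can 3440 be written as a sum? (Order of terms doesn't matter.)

38

Each representation comes from the Zeckendorf form by replacing some F_k with F_{k−1} + F_{k−2} where possible.
3440 = 2584+610+233+13 = 2584+610+233+8+5 = 2584+610+144+89+13 = … (35 more), for 38 in all.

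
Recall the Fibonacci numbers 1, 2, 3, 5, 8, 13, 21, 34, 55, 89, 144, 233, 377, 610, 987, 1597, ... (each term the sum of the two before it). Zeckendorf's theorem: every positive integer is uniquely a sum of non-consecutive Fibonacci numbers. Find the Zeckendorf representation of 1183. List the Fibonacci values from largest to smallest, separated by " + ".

Repeatedly subtract the largest Fibonacci number that fits:
take 987 (≤ 1183); 1183 − 987 = 196
take 144 (≤ 196); 196 − 144 = 52
take 34 (≤ 52); 52 − 34 = 18
take 13 (≤ 18); 18 − 13 = 5
take 5 (≤ 5); 5 − 5 = 0
So 1183 = 987 + 144 + 34 + 13 + 5, with no two terms consecutive in the sequence.

987 + 144 + 34 + 13 + 5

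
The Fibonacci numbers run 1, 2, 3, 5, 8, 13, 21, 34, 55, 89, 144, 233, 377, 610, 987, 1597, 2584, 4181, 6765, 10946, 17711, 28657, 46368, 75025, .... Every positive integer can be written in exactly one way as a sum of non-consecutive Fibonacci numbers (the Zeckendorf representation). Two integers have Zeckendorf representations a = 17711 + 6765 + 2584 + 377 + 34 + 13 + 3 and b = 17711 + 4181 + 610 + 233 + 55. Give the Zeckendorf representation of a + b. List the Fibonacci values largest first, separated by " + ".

46368 + 2584 + 987 + 233 + 89 + 13 + 3

The two numbers are 27487 and 22790, so their sum is 50277.
largest Fibonacci ≤ 50277 is 46368; 50277 − 46368 = 3909
largest Fibonacci ≤ 3909 is 2584; 3909 − 2584 = 1325
largest Fibonacci ≤ 1325 is 987; 1325 − 987 = 338
largest Fibonacci ≤ 338 is 233; 338 − 233 = 105
largest Fibonacci ≤ 105 is 89; 105 − 89 = 16
largest Fibonacci ≤ 16 is 13; 16 − 13 = 3
largest Fibonacci ≤ 3 is 3; 3 − 3 = 0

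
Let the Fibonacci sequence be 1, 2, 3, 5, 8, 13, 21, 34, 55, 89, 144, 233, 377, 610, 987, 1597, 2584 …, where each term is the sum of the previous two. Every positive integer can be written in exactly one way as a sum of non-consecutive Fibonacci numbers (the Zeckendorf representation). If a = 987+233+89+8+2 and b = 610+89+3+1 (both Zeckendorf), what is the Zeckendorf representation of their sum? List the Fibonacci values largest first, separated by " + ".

The two numbers are 1319 and 703, so their sum is 2022.
1597 ≤ 2022 < 2584, so take 1597; remainder 425
377 ≤ 425 < 610, so take 377; remainder 48
34 ≤ 48 < 55, so take 34; remainder 14
13 ≤ 14 < 21, so take 13; remainder 1
1 ≤ 1 < 2, so take 1; remainder 0

1597 + 377 + 34 + 13 + 1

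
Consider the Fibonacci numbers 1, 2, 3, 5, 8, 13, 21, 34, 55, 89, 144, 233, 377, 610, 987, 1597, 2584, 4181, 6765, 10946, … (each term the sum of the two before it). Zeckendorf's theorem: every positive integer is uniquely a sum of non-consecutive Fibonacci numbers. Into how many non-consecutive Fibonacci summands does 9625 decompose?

6

6765 ≤ 9625 < 10946, so take 6765; remainder 2860
2584 ≤ 2860 < 4181, so take 2584; remainder 276
233 ≤ 276 < 377, so take 233; remainder 43
34 ≤ 43 < 55, so take 34; remainder 9
8 ≤ 9 < 13, so take 8; remainder 1
1 ≤ 1 < 2, so take 1; remainder 0
9625 = 6765 + 2584 + 233 + 34 + 8 + 1, which has 6 terms.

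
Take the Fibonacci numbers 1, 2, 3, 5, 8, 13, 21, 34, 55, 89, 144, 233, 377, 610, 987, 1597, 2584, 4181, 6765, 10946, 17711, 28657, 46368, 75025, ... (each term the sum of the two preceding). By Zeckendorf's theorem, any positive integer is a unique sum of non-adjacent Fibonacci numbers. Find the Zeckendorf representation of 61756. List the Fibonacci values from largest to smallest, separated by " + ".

61756 − 46368 = 15388
15388 − 10946 = 4442
4442 − 4181 = 261
261 − 233 = 28
28 − 21 = 7
7 − 5 = 2
2 − 2 = 0
So 61756 = 46368 + 10946 + 4181 + 233 + 21 + 5 + 2, with no two terms consecutive in the sequence.

46368 + 10946 + 4181 + 233 + 21 + 5 + 2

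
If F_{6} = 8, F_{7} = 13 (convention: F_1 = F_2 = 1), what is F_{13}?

233

By the addition formula F_{m+n} = F_m F_{n+1} + F_{m−1} F_n with m=7, n=6: F_{13} = 13·13 + 8·8 = 169 + 64 = 233.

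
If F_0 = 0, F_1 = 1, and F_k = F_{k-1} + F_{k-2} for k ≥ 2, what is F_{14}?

377

Iterating the recurrence up to F_{6} = 8 and F_{5} = 5:
F_{7} = F_{6} + F_{5} = 8 + 5 = 13
F_{8} = F_{7} + F_{6} = 13 + 8 = 21
F_{9} = F_{8} + F_{7} = 21 + 13 = 34
F_{10} = F_{9} + F_{8} = 34 + 21 = 55
F_{11} = F_{10} + F_{9} = 55 + 34 = 89
F_{12} = F_{11} + F_{10} = 89 + 55 = 144
F_{13} = F_{12} + F_{11} = 144 + 89 = 233
F_{14} = F_{13} + F_{12} = 233 + 144 = 377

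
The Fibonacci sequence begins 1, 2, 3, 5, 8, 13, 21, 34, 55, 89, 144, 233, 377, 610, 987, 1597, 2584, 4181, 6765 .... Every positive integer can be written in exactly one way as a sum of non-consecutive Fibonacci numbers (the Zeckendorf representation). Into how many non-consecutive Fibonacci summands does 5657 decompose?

6

4181 ≤ 5657 < 6765, so take 4181; remainder 1476
987 ≤ 1476 < 1597, so take 987; remainder 489
377 ≤ 489 < 610, so take 377; remainder 112
89 ≤ 112 < 144, so take 89; remainder 23
21 ≤ 23 < 34, so take 21; remainder 2
2 ≤ 2 < 3, so take 2; remainder 0
5657 = 4181 + 987 + 377 + 89 + 21 + 2, which has 6 terms.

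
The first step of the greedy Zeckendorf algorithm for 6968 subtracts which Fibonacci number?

6765

6765 ≤ 6968 < 10946, so the largest Fibonacci number not exceeding 6968 is 6765.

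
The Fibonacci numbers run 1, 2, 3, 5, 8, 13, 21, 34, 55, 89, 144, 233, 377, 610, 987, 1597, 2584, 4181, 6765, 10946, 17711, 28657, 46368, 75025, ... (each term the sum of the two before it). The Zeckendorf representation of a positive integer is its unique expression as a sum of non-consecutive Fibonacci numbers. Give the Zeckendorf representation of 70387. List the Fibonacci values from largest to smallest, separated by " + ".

46368 + 17711 + 4181 + 1597 + 377 + 144 + 8 + 1

Greedy algorithm:
largest Fibonacci ≤ 70387 is 46368; 70387 − 46368 = 24019
largest Fibonacci ≤ 24019 is 17711; 24019 − 17711 = 6308
largest Fibonacci ≤ 6308 is 4181; 6308 − 4181 = 2127
largest Fibonacci ≤ 2127 is 1597; 2127 − 1597 = 530
largest Fibonacci ≤ 530 is 377; 530 − 377 = 153
largest Fibonacci ≤ 153 is 144; 153 − 144 = 9
largest Fibonacci ≤ 9 is 8; 9 − 8 = 1
largest Fibonacci ≤ 1 is 1; 1 − 1 = 0
So 70387 = 46368 + 17711 + 4181 + 1597 + 377 + 144 + 8 + 1, with no two terms consecutive in the sequence.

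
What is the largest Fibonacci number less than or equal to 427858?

317811 ≤ 427858 < 514229, so the largest Fibonacci number not exceeding 427858 is 317811.

317811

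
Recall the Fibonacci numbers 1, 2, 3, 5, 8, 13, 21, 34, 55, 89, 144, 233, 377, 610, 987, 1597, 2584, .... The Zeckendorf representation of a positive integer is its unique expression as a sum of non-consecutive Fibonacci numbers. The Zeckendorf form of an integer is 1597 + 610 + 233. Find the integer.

2440

1597 + 610 + 233 = 2440.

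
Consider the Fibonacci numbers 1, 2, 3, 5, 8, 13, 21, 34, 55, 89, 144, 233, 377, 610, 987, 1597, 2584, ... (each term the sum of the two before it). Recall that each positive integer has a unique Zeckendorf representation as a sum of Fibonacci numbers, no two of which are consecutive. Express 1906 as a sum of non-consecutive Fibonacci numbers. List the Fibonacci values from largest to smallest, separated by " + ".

Greedy algorithm:
1906 − 1597 = 309
309 − 233 = 76
76 − 55 = 21
21 − 21 = 0
So 1906 = 1597 + 233 + 55 + 21, with no two terms consecutive in the sequence.

1597 + 233 + 55 + 21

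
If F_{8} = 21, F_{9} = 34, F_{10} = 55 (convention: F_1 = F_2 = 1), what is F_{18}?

2584

By the addition formula F_{m+n} = F_m F_{n+1} + F_{m−1} F_n with m=10, n=8: F_{18} = 55·34 + 34·21 = 1870 + 714 = 2584.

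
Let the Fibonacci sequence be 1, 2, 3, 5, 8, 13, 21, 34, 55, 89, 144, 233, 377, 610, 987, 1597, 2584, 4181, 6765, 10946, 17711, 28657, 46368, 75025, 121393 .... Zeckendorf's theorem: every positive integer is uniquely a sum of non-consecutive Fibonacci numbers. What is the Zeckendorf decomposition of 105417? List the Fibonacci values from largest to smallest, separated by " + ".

Repeatedly subtract the largest Fibonacci number that fits:
largest Fibonacci ≤ 105417 is 75025; 105417 − 75025 = 30392
largest Fibonacci ≤ 30392 is 28657; 30392 − 28657 = 1735
largest Fibonacci ≤ 1735 is 1597; 1735 − 1597 = 138
largest Fibonacci ≤ 138 is 89; 138 − 89 = 49
largest Fibonacci ≤ 49 is 34; 49 − 34 = 15
largest Fibonacci ≤ 15 is 13; 15 − 13 = 2
largest Fibonacci ≤ 2 is 2; 2 − 2 = 0
So 105417 = 75025 + 28657 + 1597 + 89 + 34 + 13 + 2, with no two terms consecutive in the sequence.

75025 + 28657 + 1597 + 89 + 34 + 13 + 2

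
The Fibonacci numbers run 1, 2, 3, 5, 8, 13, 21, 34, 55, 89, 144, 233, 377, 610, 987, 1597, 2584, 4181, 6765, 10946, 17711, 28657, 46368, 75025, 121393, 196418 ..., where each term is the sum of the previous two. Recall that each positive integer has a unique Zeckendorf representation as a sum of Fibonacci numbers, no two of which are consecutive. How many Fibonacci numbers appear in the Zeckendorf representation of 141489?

Repeatedly subtract the largest Fibonacci number that fits:
141489 − 121393 = 20096
20096 − 17711 = 2385
2385 − 1597 = 788
788 − 610 = 178
178 − 144 = 34
34 − 34 = 0
141489 = 121393 + 17711 + 1597 + 610 + 144 + 34, which has 6 terms.

6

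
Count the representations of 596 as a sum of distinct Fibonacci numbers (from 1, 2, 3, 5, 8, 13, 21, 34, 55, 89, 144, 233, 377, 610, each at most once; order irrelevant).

Starting from the Zeckendorf form and repeatedly splitting a term F_k into F_{k−1} + F_{k−2} (when neither is already used) reaches every representation.
596 = 377+144+55+13+5+2 = 377+144+34+21+13+5+2 = 377+89+55+34+21+13+5+2 = 233+144+89+55+34+21+13+5+2 — 4 representations.

4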